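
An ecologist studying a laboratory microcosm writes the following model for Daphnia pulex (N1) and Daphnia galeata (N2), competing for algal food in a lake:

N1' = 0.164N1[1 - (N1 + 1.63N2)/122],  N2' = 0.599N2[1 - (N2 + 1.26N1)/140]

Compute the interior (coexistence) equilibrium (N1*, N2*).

Setting both brackets to zero gives the nullclines N1 + 1.63N2 = 122 and 1.26N1 + N2 = 140.
Substituting N2 = 140 - 1.26N1 into the first: N1(1 - 1.63·1.26) = 122 - 1.63·140.
So N1* = -106/-1.05 = 101, and then N2* = 140 - 1.26·101 = 13.

N1* ≈ 101, N2* ≈ 13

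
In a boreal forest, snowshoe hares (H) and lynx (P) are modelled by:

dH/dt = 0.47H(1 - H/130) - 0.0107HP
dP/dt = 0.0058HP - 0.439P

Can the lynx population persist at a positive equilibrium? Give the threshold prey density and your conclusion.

Threshold H = 75.7; K > 75.7, so yes, the predator persists.

The predator equation gives dP/dt > 0 only when H > 0.439/0.0058 = 75.7.
Without the predator, H → K = 130. Since 130 > 75.7, the predator can invade and persist.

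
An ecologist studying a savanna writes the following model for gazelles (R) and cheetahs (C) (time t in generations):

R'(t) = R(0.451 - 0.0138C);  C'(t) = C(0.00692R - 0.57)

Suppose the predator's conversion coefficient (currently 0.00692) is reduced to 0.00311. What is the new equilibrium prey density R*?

At the interior fixed point, setting dC/dt = 0 with C > 0 fixes R* = (predator death rate)/(RC coefficient) — independent of the other coefficients.
With the change, R* = 0.57/0.00311 = 183; it rises from 82.4.

R* ≈ 183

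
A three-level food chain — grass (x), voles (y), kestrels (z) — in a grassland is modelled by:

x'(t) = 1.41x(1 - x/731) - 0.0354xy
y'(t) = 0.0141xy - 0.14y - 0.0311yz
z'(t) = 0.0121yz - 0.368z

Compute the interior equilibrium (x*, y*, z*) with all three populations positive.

From dz/dt = 0: 0.0121y* = 0.368, so y* = 30.4.
From dx/dt = 0: 1.41(1 - x*/731) = 0.0354·30.4, giving x* = 731·(1 - 0.764) = 173.
From dy/dt = 0: 0.0141·173 - 0.14 = 0.0311z*, so z* = 2.3/0.0311 = 73.9.

x* ≈ 173, y* ≈ 30.4, z* ≈ 73.9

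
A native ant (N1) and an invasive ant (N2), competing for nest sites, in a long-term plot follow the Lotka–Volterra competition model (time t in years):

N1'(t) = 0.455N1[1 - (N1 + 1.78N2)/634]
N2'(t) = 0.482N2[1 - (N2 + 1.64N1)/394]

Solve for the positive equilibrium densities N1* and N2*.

N1* ≈ 35.1, N2* ≈ 336

Setting both brackets to zero gives the nullclines N1 + 1.78N2 = 634 and 1.64N1 + N2 = 394.
Substituting N2 = 394 - 1.64N1 into the first: N1(1 - 1.78·1.64) = 634 - 1.78·394.
So N1* = -67.3/-1.92 = 35.1, and then N2* = 394 - 1.64·35.1 = 336.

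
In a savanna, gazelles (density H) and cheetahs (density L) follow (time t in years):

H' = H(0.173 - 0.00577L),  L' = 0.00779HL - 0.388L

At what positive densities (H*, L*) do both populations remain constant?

Set dL/dt = 0 with L > 0: 0.00779H - 0.388 = 0, so H* = 0.388/0.00779 = 49.8.
Set dH/dt = 0 with H > 0: 0.173 - 0.00577L = 0, so L* = 0.173/0.00577 = 30.

H* ≈ 49.8, L* ≈ 30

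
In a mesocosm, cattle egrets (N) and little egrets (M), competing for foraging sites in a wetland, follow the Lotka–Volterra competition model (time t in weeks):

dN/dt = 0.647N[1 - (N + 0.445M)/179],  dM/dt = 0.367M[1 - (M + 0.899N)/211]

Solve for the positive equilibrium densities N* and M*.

Setting both brackets to zero gives the nullclines N + 0.445M = 179 and 0.899N + M = 211.
Substituting M = 211 - 0.899N into the first: N(1 - 0.445·0.899) = 179 - 0.445·211.
So N* = 85.1/0.6 = 142, and then M* = 211 - 0.899·142 = 83.5.

N* ≈ 142, M* ≈ 83.5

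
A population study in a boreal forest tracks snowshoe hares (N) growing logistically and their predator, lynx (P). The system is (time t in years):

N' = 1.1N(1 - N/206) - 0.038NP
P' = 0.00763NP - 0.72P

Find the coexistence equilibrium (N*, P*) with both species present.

N* ≈ 94.4, P* ≈ 15.7

From dP/dt = 0 with P > 0: 0.00763N* = 0.72, so N* = 94.4.
Substitute into dN/dt = 0: 1.1(1 - 94.4/206) = 0.038P*.
The bracket is 0.542, giving P* = 0.596/0.038 = 15.7.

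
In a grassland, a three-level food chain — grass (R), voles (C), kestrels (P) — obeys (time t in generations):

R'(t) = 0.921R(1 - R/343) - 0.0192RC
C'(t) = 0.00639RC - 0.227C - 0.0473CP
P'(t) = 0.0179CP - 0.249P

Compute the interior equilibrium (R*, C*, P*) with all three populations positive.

R* ≈ 244, C* ≈ 13.9, P* ≈ 28.1

From dP/dt = 0: 0.0179C* = 0.249, so C* = 13.9.
From dR/dt = 0: 0.921(1 - R*/343) = 0.0192·13.9, giving R* = 343·(1 - 0.29) = 244.
From dC/dt = 0: 0.00639·244 - 0.227 = 0.0473P*, so P* = 1.33/0.0473 = 28.1.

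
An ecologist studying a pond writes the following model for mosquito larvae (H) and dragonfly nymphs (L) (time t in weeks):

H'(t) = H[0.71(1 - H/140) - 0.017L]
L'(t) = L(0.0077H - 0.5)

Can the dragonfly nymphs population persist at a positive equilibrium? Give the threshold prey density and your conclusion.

Threshold H = 64.9; K > 64.9, so yes, the predator persists.

The predator equation gives dL/dt > 0 only when H > 0.5/0.0077 = 64.9.
Without the predator, H → K = 140. Since 140 > 64.9, the predator can invade and persist.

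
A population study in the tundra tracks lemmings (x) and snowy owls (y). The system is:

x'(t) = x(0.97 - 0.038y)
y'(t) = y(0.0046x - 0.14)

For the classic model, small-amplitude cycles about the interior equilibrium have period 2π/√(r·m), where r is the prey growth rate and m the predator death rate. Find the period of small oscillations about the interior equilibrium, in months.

Here r = 0.97 and m = 0.14, so r·m = 0.136.
ω = √0.136 = 0.369 per month, hence T = 2π/ω ≈ 17.1 months.

T ≈ 17.1 months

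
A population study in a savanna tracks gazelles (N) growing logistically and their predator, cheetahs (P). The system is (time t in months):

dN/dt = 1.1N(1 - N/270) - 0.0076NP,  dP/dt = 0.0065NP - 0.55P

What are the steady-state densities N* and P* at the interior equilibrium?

N* ≈ 84.6, P* ≈ 99.4

From dP/dt = 0 with P > 0: 0.0065N* = 0.55, so N* = 84.6.
Substitute into dN/dt = 0: 1.1(1 - 84.6/270) = 0.0076P*.
The bracket is 0.687, giving P* = 0.755/0.0076 = 99.4.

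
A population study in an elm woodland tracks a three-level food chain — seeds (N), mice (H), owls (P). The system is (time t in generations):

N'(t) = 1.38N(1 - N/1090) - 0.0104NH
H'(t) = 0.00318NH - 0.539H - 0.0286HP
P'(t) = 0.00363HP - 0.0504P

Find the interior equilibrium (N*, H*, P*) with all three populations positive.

From dP/dt = 0: 0.00363H* = 0.0504, so H* = 13.9.
From dN/dt = 0: 1.38(1 - N*/1090) = 0.0104·13.9, giving N* = 1090·(1 - 0.105) = 976.
From dH/dt = 0: 0.00318·976 - 0.539 = 0.0286P*, so P* = 2.56/0.0286 = 89.7.

N* ≈ 976, H* ≈ 13.9, P* ≈ 89.7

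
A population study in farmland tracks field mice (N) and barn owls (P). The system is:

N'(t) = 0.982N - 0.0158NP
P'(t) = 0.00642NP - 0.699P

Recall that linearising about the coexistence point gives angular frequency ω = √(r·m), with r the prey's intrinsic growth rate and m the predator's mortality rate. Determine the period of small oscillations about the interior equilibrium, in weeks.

T ≈ 7.58 weeks

Here r = 0.982 and m = 0.699, so r·m = 0.686.
ω = √0.686 = 0.829 per week, hence T = 2π/ω ≈ 7.58 weeks.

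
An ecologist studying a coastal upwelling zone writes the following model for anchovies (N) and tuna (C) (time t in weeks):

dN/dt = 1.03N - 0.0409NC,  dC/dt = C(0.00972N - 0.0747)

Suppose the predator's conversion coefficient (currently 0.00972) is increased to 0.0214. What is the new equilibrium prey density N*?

N* ≈ 3.49

At the interior fixed point, setting dC/dt = 0 with C > 0 fixes N* = (predator death rate)/(NC coefficient) — independent of the other coefficients.
With the change, N* = 0.0747/0.0214 = 3.49; it falls from 7.69.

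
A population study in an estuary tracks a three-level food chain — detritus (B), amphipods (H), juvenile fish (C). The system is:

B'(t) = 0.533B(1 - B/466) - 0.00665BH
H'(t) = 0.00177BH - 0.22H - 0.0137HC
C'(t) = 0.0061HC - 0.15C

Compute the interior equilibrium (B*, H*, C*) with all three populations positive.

From dC/dt = 0: 0.0061H* = 0.15, so H* = 24.6.
From dB/dt = 0: 0.533(1 - B*/466) = 0.00665·24.6, giving B* = 466·(1 - 0.307) = 323.
From dH/dt = 0: 0.00177·323 - 0.22 = 0.0137C*, so C* = 0.352/0.0137 = 25.7.

B* ≈ 323, H* ≈ 24.6, C* ≈ 25.7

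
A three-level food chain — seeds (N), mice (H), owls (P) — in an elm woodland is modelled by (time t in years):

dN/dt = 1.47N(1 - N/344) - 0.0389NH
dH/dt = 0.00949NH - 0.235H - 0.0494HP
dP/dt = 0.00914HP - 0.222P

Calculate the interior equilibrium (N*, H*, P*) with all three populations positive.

From dP/dt = 0: 0.00914H* = 0.222, so H* = 24.3.
From dN/dt = 0: 1.47(1 - N*/344) = 0.0389·24.3, giving N* = 344·(1 - 0.643) = 123.
From dH/dt = 0: 0.00949·123 - 0.235 = 0.0494P*, so P* = 0.931/0.0494 = 18.9.

N* ≈ 123, H* ≈ 24.3, P* ≈ 18.9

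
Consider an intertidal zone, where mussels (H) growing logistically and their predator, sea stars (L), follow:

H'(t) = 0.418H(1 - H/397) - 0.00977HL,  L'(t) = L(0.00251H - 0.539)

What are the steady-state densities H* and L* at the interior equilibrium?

H* ≈ 215, L* ≈ 19.6

From dL/dt = 0 with L > 0: 0.00251H* = 0.539, so H* = 215.
Substitute into dH/dt = 0: 0.418(1 - 215/397) = 0.00977L*.
The bracket is 0.459, giving L* = 0.192/0.00977 = 19.6.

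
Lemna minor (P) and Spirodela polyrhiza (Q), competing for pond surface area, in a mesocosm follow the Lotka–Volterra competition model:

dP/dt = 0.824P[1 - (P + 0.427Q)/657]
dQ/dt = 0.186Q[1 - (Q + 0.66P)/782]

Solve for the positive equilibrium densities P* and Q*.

Setting both brackets to zero gives the nullclines P + 0.427Q = 657 and 0.66P + Q = 782.
Substituting Q = 782 - 0.66P into the first: P(1 - 0.427·0.66) = 657 - 0.427·782.
So P* = 323/0.718 = 450, and then Q* = 782 - 0.66·450 = 485.

P* ≈ 450, Q* ≈ 485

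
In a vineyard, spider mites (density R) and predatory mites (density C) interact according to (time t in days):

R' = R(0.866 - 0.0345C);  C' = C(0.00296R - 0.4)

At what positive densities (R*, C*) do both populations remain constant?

R* ≈ 135, C* ≈ 25.1

Set dC/dt = 0 with C > 0: 0.00296R - 0.4 = 0, so R* = 0.4/0.00296 = 135.
Set dR/dt = 0 with R > 0: 0.866 - 0.0345C = 0, so C* = 0.866/0.0345 = 25.1.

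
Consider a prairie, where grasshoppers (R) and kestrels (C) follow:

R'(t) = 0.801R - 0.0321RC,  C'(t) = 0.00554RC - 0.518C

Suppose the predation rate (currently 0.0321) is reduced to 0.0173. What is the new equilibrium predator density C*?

At the interior fixed point, setting dR/dt = 0 with R > 0 fixes C* = (prey growth rate)/(RC coefficient) — independent of the other coefficients.
With the change, C* = 0.801/0.0173 = 46.3; it rises from 25.

C* ≈ 46.3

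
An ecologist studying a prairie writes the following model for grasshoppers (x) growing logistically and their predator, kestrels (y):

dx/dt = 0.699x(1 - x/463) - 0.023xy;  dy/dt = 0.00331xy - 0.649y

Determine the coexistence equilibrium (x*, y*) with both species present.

x* ≈ 196, y* ≈ 17.5

From dy/dt = 0 with y > 0: 0.00331x* = 0.649, so x* = 196.
Substitute into dx/dt = 0: 0.699(1 - 196/463) = 0.023y*.
The bracket is 0.577, giving y* = 0.403/0.023 = 17.5.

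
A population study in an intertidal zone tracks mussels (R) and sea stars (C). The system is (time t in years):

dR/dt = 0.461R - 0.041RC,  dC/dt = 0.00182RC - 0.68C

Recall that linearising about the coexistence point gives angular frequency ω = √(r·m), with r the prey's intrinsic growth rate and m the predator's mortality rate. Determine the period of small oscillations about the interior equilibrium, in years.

Here r = 0.461 and m = 0.68, so r·m = 0.313.
ω = √0.313 = 0.56 per year, hence T = 2π/ω ≈ 11.2 years.

T ≈ 11.2 years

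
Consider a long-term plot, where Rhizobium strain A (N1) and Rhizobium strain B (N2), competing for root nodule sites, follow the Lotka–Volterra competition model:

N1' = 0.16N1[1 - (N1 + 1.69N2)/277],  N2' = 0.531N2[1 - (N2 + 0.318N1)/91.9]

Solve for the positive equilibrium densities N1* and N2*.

N1* ≈ 263, N2* ≈ 8.25

Setting both brackets to zero gives the nullclines N1 + 1.69N2 = 277 and 0.318N1 + N2 = 91.9.
Substituting N2 = 91.9 - 0.318N1 into the first: N1(1 - 1.69·0.318) = 277 - 1.69·91.9.
So N1* = 122/0.463 = 263, and then N2* = 91.9 - 0.318·263 = 8.25.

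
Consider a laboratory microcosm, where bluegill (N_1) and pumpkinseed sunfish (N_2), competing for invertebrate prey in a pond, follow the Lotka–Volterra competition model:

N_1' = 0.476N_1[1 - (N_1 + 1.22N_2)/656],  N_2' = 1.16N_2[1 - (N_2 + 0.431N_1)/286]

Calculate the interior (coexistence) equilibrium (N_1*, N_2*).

Setting both brackets to zero gives the nullclines N_1 + 1.22N_2 = 656 and 0.431N_1 + N_2 = 286.
Substituting N_2 = 286 - 0.431N_1 into the first: N_1(1 - 1.22·0.431) = 656 - 1.22·286.
So N_1* = 307/0.474 = 648, and then N_2* = 286 - 0.431·648 = 6.88.

N_1* ≈ 648, N_2* ≈ 6.88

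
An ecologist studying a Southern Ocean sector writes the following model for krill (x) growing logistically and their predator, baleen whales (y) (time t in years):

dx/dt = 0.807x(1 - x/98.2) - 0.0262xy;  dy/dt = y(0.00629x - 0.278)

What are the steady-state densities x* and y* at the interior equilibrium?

From dy/dt = 0 with y > 0: 0.00629x* = 0.278, so x* = 44.2.
Substitute into dx/dt = 0: 0.807(1 - 44.2/98.2) = 0.0262y*.
The bracket is 0.55, giving y* = 0.444/0.0262 = 16.9.

x* ≈ 44.2, y* ≈ 16.9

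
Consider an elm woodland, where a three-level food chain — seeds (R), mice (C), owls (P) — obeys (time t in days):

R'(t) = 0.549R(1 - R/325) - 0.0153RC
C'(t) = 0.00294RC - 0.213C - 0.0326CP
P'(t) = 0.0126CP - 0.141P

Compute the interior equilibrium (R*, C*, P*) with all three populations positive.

From dP/dt = 0: 0.0126C* = 0.141, so C* = 11.2.
From dR/dt = 0: 0.549(1 - R*/325) = 0.0153·11.2, giving R* = 325·(1 - 0.312) = 224.
From dC/dt = 0: 0.00294·224 - 0.213 = 0.0326P*, so P* = 0.445/0.0326 = 13.6.

R* ≈ 224, C* ≈ 11.2, P* ≈ 13.6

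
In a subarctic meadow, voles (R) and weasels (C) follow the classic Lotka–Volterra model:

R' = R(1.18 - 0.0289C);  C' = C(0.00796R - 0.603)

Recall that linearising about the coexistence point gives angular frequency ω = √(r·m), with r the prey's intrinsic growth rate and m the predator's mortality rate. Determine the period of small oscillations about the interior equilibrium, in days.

Here r = 1.18 and m = 0.603, so r·m = 0.712.
ω = √0.712 = 0.844 per day, hence T = 2π/ω ≈ 7.45 days.

T ≈ 7.45 days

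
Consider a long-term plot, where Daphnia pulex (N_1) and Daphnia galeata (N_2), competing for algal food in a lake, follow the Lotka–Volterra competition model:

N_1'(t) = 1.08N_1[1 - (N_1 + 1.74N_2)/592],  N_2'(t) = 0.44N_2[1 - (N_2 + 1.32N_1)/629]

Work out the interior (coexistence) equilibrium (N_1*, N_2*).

N_1* ≈ 387, N_2* ≈ 118

Setting both brackets to zero gives the nullclines N_1 + 1.74N_2 = 592 and 1.32N_1 + N_2 = 629.
Substituting N_2 = 629 - 1.32N_1 into the first: N_1(1 - 1.74·1.32) = 592 - 1.74·629.
So N_1* = -502/-1.3 = 387, and then N_2* = 629 - 1.32·387 = 118.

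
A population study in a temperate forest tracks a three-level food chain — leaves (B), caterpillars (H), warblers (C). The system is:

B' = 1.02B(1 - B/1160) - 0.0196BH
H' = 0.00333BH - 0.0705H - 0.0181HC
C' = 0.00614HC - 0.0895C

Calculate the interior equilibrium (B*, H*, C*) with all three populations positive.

From dC/dt = 0: 0.00614H* = 0.0895, so H* = 14.6.
From dB/dt = 0: 1.02(1 - B*/1160) = 0.0196·14.6, giving B* = 1160·(1 - 0.28) = 835.
From dH/dt = 0: 0.00333·835 - 0.0705 = 0.0181C*, so C* = 2.71/0.0181 = 150.

B* ≈ 835, H* ≈ 14.6, C* ≈ 150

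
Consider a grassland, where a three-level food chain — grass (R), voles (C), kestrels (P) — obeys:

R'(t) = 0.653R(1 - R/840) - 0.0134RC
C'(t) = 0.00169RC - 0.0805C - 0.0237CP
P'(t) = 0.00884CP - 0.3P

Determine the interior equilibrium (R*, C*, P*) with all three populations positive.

From dP/dt = 0: 0.00884C* = 0.3, so C* = 33.9.
From dR/dt = 0: 0.653(1 - R*/840) = 0.0134·33.9, giving R* = 840·(1 - 0.696) = 255.
From dC/dt = 0: 0.00169·255 - 0.0805 = 0.0237P*, so P* = 0.35/0.0237 = 14.8.

R* ≈ 255, C* ≈ 33.9, P* ≈ 14.8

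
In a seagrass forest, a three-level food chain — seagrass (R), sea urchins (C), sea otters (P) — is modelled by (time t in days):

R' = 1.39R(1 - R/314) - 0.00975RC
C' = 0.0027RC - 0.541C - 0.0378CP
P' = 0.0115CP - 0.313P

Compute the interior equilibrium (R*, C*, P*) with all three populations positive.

From dP/dt = 0: 0.0115C* = 0.313, so C* = 27.2.
From dR/dt = 0: 1.39(1 - R*/314) = 0.00975·27.2, giving R* = 314·(1 - 0.191) = 254.
From dC/dt = 0: 0.0027·254 - 0.541 = 0.0378P*, so P* = 0.145/0.0378 = 3.83.

R* ≈ 254, C* ≈ 27.2, P* ≈ 3.83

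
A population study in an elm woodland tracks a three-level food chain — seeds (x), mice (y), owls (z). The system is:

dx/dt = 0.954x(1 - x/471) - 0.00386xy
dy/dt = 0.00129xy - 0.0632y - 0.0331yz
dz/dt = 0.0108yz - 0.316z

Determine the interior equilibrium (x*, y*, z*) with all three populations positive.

From dz/dt = 0: 0.0108y* = 0.316, so y* = 29.3.
From dx/dt = 0: 0.954(1 - x*/471) = 0.00386·29.3, giving x* = 471·(1 - 0.118) = 415.
From dy/dt = 0: 0.00129·415 - 0.0632 = 0.0331z*, so z* = 0.472/0.0331 = 14.3.

x* ≈ 415, y* ≈ 29.3, z* ≈ 14.3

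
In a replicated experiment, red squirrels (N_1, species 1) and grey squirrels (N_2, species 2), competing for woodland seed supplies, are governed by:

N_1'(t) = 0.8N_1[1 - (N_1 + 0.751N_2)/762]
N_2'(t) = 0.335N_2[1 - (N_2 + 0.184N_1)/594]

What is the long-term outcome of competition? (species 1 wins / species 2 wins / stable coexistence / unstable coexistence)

Compare the nullcline intercepts: K1/α12 = 762/0.751 = 1010 > K2 = 594; K2/α21 = 594/0.184 = 3230 > K1 = 762.
Since both inequalities hold, each species can invade when rare, so the interior equilibrium is stable.

stable coexistence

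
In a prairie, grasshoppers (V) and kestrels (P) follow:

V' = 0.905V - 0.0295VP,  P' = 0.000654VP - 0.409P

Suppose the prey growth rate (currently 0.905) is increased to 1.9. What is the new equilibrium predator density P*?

P* ≈ 64.4

At the interior fixed point, setting dV/dt = 0 with V > 0 fixes P* = (prey growth rate)/(VP coefficient) — independent of the other coefficients.
With the change, P* = 1.9/0.0295 = 64.4; it rises from 30.7.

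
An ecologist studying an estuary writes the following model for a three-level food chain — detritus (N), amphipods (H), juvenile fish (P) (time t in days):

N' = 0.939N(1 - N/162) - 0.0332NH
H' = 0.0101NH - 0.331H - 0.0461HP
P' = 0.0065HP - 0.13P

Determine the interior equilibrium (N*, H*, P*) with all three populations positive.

N* ≈ 47.4, H* ≈ 20, P* ≈ 3.21

From dP/dt = 0: 0.0065H* = 0.13, so H* = 20.
From dN/dt = 0: 0.939(1 - N*/162) = 0.0332·20, giving N* = 162·(1 - 0.707) = 47.4.
From dH/dt = 0: 0.0101·47.4 - 0.331 = 0.0461P*, so P* = 0.148/0.0461 = 3.21.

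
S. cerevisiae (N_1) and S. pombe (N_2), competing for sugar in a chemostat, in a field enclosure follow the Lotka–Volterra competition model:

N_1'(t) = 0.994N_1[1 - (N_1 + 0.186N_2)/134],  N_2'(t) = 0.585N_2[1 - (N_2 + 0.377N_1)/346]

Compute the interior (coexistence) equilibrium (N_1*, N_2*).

N_1* ≈ 74.9, N_2* ≈ 318

Setting both brackets to zero gives the nullclines N_1 + 0.186N_2 = 134 and 0.377N_1 + N_2 = 346.
Substituting N_2 = 346 - 0.377N_1 into the first: N_1(1 - 0.186·0.377) = 134 - 0.186·346.
So N_1* = 69.6/0.93 = 74.9, and then N_2* = 346 - 0.377·74.9 = 318.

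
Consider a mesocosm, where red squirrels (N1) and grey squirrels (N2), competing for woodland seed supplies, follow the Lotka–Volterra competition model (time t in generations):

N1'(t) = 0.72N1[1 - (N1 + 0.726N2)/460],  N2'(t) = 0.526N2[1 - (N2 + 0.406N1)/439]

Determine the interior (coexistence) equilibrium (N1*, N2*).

N1* ≈ 200, N2* ≈ 358

Setting both brackets to zero gives the nullclines N1 + 0.726N2 = 460 and 0.406N1 + N2 = 439.
Substituting N2 = 439 - 0.406N1 into the first: N1(1 - 0.726·0.406) = 460 - 0.726·439.
So N1* = 141/0.705 = 200, and then N2* = 439 - 0.406·200 = 358.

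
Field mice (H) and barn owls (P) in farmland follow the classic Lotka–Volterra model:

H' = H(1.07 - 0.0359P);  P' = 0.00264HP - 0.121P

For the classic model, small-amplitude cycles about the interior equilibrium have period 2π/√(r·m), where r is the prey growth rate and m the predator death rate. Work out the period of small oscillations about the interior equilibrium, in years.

T ≈ 17.5 years

Here r = 1.07 and m = 0.121, so r·m = 0.129.
ω = √0.129 = 0.36 per year, hence T = 2π/ω ≈ 17.5 years.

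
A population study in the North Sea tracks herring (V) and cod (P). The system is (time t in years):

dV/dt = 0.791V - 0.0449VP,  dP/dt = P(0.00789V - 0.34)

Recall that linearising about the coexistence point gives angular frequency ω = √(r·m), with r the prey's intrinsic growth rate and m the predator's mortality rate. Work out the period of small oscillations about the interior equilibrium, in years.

Here r = 0.791 and m = 0.34, so r·m = 0.269.
ω = √0.269 = 0.519 per year, hence T = 2π/ω ≈ 12.1 years.

T ≈ 12.1 years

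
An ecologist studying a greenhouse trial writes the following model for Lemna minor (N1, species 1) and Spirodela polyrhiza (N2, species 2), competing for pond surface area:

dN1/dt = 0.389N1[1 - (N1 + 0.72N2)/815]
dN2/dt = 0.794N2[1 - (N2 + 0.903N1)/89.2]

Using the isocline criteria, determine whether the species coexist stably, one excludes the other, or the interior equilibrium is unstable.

Compare the nullcline intercepts: K1/α12 = 815/0.72 = 1130 > K2 = 89.2; K2/α21 = 89.2/0.903 = 98.8 < K1 = 815.
Since the inequalities point opposite ways, species 1 can invade but species 2 cannot.

species 1 excludes species 2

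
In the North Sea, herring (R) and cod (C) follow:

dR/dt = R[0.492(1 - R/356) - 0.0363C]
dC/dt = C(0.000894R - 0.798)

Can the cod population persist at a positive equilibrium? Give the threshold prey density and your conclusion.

The predator equation gives dC/dt > 0 only when R > 0.798/0.000894 = 893.
Without the predator, R → K = 356. Since 356 < 893, the predator cannot invade.

Threshold R = 893; K < 893, so no, the predator goes extinct.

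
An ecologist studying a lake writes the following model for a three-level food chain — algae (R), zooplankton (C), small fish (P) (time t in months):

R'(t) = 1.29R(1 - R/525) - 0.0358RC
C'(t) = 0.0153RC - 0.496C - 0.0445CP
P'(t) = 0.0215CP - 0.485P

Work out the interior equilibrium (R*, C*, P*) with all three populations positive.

R* ≈ 196, C* ≈ 22.6, P* ≈ 56.4

From dP/dt = 0: 0.0215C* = 0.485, so C* = 22.6.
From dR/dt = 0: 1.29(1 - R*/525) = 0.0358·22.6, giving R* = 525·(1 - 0.626) = 196.
From dC/dt = 0: 0.0153·196 - 0.496 = 0.0445P*, so P* = 2.51/0.0445 = 56.4.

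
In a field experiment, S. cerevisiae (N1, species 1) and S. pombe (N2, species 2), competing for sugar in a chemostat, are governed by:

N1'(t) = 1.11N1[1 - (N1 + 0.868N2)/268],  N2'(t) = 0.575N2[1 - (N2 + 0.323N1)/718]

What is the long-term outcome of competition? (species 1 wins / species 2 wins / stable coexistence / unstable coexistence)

Compare the nullcline intercepts: K1/α12 = 268/0.868 = 309 < K2 = 718; K2/α21 = 718/0.323 = 2220 > K1 = 268.
Since the inequalities point opposite ways, species 2 can invade but species 1 cannot.

species 2 excludes species 1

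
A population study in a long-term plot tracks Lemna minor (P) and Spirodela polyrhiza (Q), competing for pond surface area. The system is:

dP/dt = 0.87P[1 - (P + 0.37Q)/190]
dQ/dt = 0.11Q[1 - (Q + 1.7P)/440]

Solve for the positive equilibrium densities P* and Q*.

P* ≈ 73.3, Q* ≈ 315

Setting both brackets to zero gives the nullclines P + 0.37Q = 190 and 1.7P + Q = 440.
Substituting Q = 440 - 1.7P into the first: P(1 - 0.37·1.7) = 190 - 0.37·440.
So P* = 27.2/0.371 = 73.3, and then Q* = 440 - 1.7·73.3 = 315.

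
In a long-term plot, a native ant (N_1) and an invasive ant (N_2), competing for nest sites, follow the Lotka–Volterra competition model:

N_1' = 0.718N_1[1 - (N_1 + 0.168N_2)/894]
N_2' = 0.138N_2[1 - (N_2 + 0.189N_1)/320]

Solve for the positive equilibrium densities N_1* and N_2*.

N_1* ≈ 868, N_2* ≈ 156

Setting both brackets to zero gives the nullclines N_1 + 0.168N_2 = 894 and 0.189N_1 + N_2 = 320.
Substituting N_2 = 320 - 0.189N_1 into the first: N_1(1 - 0.168·0.189) = 894 - 0.168·320.
So N_1* = 840/0.968 = 868, and then N_2* = 320 - 0.189·868 = 156.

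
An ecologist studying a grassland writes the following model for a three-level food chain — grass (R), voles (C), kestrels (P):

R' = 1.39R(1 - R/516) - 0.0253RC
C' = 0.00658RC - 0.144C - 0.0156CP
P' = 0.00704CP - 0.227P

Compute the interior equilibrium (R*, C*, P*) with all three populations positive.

From dP/dt = 0: 0.00704C* = 0.227, so C* = 32.2.
From dR/dt = 0: 1.39(1 - R*/516) = 0.0253·32.2, giving R* = 516·(1 - 0.587) = 213.
From dC/dt = 0: 0.00658·213 - 0.144 = 0.0156P*, so P* = 1.26/0.0156 = 80.7.

R* ≈ 213, C* ≈ 32.2, P* ≈ 80.7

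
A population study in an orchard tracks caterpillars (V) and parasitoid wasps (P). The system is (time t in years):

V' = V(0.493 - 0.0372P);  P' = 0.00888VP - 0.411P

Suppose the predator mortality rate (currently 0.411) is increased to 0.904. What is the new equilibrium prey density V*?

V* ≈ 102

At the interior fixed point, setting dP/dt = 0 with P > 0 fixes V* = (predator death rate)/(VP coefficient) — independent of the other coefficients.
With the change, V* = 0.904/0.00888 = 102; it rises from 46.3.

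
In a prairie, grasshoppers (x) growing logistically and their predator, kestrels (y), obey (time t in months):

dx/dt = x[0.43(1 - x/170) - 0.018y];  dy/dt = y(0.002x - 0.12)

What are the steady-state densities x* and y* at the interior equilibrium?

x* ≈ 60, y* ≈ 15.5

From dy/dt = 0 with y > 0: 0.002x* = 0.12, so x* = 60.
Substitute into dx/dt = 0: 0.43(1 - 60/170) = 0.018y*.
The bracket is 0.647, giving y* = 0.278/0.018 = 15.5.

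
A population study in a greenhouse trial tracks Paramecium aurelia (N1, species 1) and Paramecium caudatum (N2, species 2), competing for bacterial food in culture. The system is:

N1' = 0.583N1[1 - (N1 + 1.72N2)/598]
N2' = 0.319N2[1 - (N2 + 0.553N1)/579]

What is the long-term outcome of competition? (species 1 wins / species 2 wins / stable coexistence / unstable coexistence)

Compare the nullcline intercepts: K1/α12 = 598/1.72 = 348 < K2 = 579; K2/α21 = 579/0.553 = 1050 > K1 = 598.
Since the inequalities point opposite ways, species 2 can invade but species 1 cannot.

species 2 excludes species 1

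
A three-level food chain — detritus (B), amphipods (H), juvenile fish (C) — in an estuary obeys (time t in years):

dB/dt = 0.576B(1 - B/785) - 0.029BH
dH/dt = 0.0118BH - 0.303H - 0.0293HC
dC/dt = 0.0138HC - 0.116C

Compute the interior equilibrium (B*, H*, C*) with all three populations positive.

From dC/dt = 0: 0.0138H* = 0.116, so H* = 8.41.
From dB/dt = 0: 0.576(1 - B*/785) = 0.029·8.41, giving B* = 785·(1 - 0.423) = 453.
From dH/dt = 0: 0.0118·453 - 0.303 = 0.0293C*, so C* = 5.04/0.0293 = 172.

B* ≈ 453, H* ≈ 8.41, C* ≈ 172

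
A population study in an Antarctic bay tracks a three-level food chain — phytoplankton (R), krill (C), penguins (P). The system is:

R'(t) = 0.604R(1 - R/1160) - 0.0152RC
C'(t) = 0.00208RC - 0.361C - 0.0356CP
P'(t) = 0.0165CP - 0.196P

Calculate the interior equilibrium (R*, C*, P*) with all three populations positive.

R* ≈ 813, C* ≈ 11.9, P* ≈ 37.4

From dP/dt = 0: 0.0165C* = 0.196, so C* = 11.9.
From dR/dt = 0: 0.604(1 - R*/1160) = 0.0152·11.9, giving R* = 1160·(1 - 0.299) = 813.
From dC/dt = 0: 0.00208·813 - 0.361 = 0.0356P*, so P* = 1.33/0.0356 = 37.4.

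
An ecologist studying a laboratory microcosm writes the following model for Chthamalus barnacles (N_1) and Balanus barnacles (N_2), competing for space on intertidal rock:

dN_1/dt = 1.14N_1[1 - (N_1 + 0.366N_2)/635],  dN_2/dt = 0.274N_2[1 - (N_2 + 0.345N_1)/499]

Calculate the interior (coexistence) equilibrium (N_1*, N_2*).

N_1* ≈ 518, N_2* ≈ 320

Setting both brackets to zero gives the nullclines N_1 + 0.366N_2 = 635 and 0.345N_1 + N_2 = 499.
Substituting N_2 = 499 - 0.345N_1 into the first: N_1(1 - 0.366·0.345) = 635 - 0.366·499.
So N_1* = 452/0.874 = 518, and then N_2* = 499 - 0.345·518 = 320.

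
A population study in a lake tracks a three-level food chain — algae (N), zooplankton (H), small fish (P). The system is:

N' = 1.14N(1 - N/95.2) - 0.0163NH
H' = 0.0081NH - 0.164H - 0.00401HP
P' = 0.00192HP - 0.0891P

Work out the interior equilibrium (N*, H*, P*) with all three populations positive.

From dP/dt = 0: 0.00192H* = 0.0891, so H* = 46.4.
From dN/dt = 0: 1.14(1 - N*/95.2) = 0.0163·46.4, giving N* = 95.2·(1 - 0.664) = 32.
From dH/dt = 0: 0.0081·32 - 0.164 = 0.00401P*, so P* = 0.0955/0.00401 = 23.8.

N* ≈ 32, H* ≈ 46.4, P* ≈ 23.8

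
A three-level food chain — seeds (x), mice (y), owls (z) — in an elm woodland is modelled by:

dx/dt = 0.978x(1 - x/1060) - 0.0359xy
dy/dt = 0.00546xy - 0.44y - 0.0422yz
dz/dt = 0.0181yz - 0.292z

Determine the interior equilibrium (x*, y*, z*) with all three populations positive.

From dz/dt = 0: 0.0181y* = 0.292, so y* = 16.1.
From dx/dt = 0: 0.978(1 - x*/1060) = 0.0359·16.1, giving x* = 1060·(1 - 0.592) = 432.
From dy/dt = 0: 0.00546·432 - 0.44 = 0.0422z*, so z* = 1.92/0.0422 = 45.5.

x* ≈ 432, y* ≈ 16.1, z* ≈ 45.5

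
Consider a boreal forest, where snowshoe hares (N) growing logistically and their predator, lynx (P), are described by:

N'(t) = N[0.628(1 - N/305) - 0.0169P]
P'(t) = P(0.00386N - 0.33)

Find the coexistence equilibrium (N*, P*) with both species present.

N* ≈ 85.5, P* ≈ 26.7

From dP/dt = 0 with P > 0: 0.00386N* = 0.33, so N* = 85.5.
Substitute into dN/dt = 0: 0.628(1 - 85.5/305) = 0.0169P*.
The bracket is 0.72, giving P* = 0.452/0.0169 = 26.7.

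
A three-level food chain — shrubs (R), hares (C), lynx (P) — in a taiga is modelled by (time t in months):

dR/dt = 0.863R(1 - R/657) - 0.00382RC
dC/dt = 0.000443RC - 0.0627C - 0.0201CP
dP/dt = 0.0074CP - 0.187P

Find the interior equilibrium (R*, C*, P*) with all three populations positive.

R* ≈ 584, C* ≈ 25.3, P* ≈ 9.74

From dP/dt = 0: 0.0074C* = 0.187, so C* = 25.3.
From dR/dt = 0: 0.863(1 - R*/657) = 0.00382·25.3, giving R* = 657·(1 - 0.112) = 584.
From dC/dt = 0: 0.000443·584 - 0.0627 = 0.0201P*, so P* = 0.196/0.0201 = 9.74.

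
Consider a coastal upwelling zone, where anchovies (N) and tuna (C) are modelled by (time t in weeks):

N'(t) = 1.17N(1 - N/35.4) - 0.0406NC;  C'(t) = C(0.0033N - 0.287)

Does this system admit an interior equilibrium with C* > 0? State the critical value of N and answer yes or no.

The predator equation gives dC/dt > 0 only when N > 0.287/0.0033 = 87.
Without the predator, N → K = 35.4. Since 35.4 < 87, the predator cannot invade.

Threshold N = 87; K < 87, so no, the predator goes extinct.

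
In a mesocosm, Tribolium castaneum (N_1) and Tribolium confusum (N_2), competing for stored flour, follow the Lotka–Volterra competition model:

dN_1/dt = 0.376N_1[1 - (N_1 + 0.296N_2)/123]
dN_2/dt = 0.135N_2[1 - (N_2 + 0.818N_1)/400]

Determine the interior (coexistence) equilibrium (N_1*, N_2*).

N_1* ≈ 6.07, N_2* ≈ 395

Setting both brackets to zero gives the nullclines N_1 + 0.296N_2 = 123 and 0.818N_1 + N_2 = 400.
Substituting N_2 = 400 - 0.818N_1 into the first: N_1(1 - 0.296·0.818) = 123 - 0.296·400.
So N_1* = 4.6/0.758 = 6.07, and then N_2* = 400 - 0.818·6.07 = 395.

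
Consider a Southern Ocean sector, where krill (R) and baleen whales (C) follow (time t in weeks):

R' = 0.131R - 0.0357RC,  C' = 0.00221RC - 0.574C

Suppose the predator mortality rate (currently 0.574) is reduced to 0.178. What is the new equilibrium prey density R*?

R* ≈ 80.5

At the interior fixed point, setting dC/dt = 0 with C > 0 fixes R* = (predator death rate)/(RC coefficient) — independent of the other coefficients.
With the change, R* = 0.178/0.00221 = 80.5; it falls from 260.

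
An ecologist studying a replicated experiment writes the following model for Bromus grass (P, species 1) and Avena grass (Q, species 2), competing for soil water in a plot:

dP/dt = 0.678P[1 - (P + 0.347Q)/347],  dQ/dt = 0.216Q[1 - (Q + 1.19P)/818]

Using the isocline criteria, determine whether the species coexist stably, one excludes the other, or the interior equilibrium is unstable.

stable coexistence

Compare the nullcline intercepts: K1/α12 = 347/0.347 = 1000 > K2 = 818; K2/α21 = 818/1.19 = 687 > K1 = 347.
Since both inequalities hold, each species can invade when rare, so the interior equilibrium is stable.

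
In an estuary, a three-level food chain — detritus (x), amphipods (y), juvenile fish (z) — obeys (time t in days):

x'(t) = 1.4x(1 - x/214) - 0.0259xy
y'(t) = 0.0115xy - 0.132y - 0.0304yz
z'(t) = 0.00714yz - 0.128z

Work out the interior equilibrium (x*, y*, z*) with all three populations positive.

From dz/dt = 0: 0.00714y* = 0.128, so y* = 17.9.
From dx/dt = 0: 1.4(1 - x*/214) = 0.0259·17.9, giving x* = 214·(1 - 0.332) = 143.
From dy/dt = 0: 0.0115·143 - 0.132 = 0.0304z*, so z* = 1.51/0.0304 = 49.8.

x* ≈ 143, y* ≈ 17.9, z* ≈ 49.8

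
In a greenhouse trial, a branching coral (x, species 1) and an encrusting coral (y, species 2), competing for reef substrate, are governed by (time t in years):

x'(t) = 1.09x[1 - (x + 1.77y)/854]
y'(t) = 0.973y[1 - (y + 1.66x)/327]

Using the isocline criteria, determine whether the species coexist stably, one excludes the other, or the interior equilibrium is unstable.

Compare the nullcline intercepts: K1/α12 = 854/1.77 = 482 > K2 = 327; K2/α21 = 327/1.66 = 197 < K1 = 854.
Since the inequalities point opposite ways, species 1 can invade but species 2 cannot.

species 1 excludes species 2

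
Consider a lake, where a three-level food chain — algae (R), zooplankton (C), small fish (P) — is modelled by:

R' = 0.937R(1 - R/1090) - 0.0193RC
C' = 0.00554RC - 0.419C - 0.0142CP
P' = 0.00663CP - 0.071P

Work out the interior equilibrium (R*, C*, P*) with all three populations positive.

R* ≈ 850, C* ≈ 10.7, P* ≈ 302

From dP/dt = 0: 0.00663C* = 0.071, so C* = 10.7.
From dR/dt = 0: 0.937(1 - R*/1090) = 0.0193·10.7, giving R* = 1090·(1 - 0.221) = 850.
From dC/dt = 0: 0.00554·850 - 0.419 = 0.0142P*, so P* = 4.29/0.0142 = 302.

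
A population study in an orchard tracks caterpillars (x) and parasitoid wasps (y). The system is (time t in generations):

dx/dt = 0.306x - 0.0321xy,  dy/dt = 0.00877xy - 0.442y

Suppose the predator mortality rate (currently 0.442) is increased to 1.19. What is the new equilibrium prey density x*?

At the interior fixed point, setting dy/dt = 0 with y > 0 fixes x* = (predator death rate)/(xy coefficient) — independent of the other coefficients.
With the change, x* = 1.19/0.00877 = 136; it rises from 50.4.

x* ≈ 136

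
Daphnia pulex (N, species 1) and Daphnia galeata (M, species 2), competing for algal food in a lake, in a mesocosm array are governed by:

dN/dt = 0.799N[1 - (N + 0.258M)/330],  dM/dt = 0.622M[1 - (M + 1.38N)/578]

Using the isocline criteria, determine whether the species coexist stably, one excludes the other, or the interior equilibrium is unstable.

stable coexistence

Compare the nullcline intercepts: K1/α12 = 330/0.258 = 1280 > K2 = 578; K2/α21 = 578/1.38 = 419 > K1 = 330.
Since both inequalities hold, each species can invade when rare, so the interior equilibrium is stable.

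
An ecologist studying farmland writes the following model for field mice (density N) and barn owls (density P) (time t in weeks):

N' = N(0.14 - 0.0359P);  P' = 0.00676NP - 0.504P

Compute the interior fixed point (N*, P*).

N* ≈ 74.6, P* ≈ 3.9

Set dP/dt = 0 with P > 0: 0.00676N - 0.504 = 0, so N* = 0.504/0.00676 = 74.6.
Set dN/dt = 0 with N > 0: 0.14 - 0.0359P = 0, so P* = 0.14/0.0359 = 3.9.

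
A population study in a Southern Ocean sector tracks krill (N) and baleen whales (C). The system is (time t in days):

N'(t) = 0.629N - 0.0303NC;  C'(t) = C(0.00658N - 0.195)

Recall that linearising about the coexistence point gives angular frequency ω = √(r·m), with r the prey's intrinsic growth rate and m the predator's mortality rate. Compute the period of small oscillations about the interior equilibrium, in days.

Here r = 0.629 and m = 0.195, so r·m = 0.123.
ω = √0.123 = 0.35 per day, hence T = 2π/ω ≈ 17.9 days.

T ≈ 17.9 days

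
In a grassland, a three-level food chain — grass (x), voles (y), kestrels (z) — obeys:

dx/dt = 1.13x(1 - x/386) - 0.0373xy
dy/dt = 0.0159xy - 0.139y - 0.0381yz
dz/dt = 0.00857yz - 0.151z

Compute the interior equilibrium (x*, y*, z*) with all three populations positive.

x* ≈ 162, y* ≈ 17.6, z* ≈ 63.7

From dz/dt = 0: 0.00857y* = 0.151, so y* = 17.6.
From dx/dt = 0: 1.13(1 - x*/386) = 0.0373·17.6, giving x* = 386·(1 - 0.582) = 162.
From dy/dt = 0: 0.0159·162 - 0.139 = 0.0381z*, so z* = 2.43/0.0381 = 63.7.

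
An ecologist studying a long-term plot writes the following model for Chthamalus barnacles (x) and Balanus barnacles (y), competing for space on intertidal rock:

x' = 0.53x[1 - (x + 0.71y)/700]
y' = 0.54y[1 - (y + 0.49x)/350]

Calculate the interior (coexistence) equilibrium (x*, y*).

Setting both brackets to zero gives the nullclines x + 0.71y = 700 and 0.49x + y = 350.
Substituting y = 350 - 0.49x into the first: x(1 - 0.71·0.49) = 700 - 0.71·350.
So x* = 452/0.652 = 692, and then y* = 350 - 0.49·692 = 10.7.

x* ≈ 692, y* ≈ 10.7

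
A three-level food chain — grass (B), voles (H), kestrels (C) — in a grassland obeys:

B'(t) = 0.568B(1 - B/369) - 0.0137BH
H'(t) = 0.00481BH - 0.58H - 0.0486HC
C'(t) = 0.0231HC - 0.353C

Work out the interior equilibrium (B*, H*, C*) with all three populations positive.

B* ≈ 233, H* ≈ 15.3, C* ≈ 11.1

From dC/dt = 0: 0.0231H* = 0.353, so H* = 15.3.
From dB/dt = 0: 0.568(1 - B*/369) = 0.0137·15.3, giving B* = 369·(1 - 0.369) = 233.
From dH/dt = 0: 0.00481·233 - 0.58 = 0.0486C*, so C* = 0.541/0.0486 = 11.1.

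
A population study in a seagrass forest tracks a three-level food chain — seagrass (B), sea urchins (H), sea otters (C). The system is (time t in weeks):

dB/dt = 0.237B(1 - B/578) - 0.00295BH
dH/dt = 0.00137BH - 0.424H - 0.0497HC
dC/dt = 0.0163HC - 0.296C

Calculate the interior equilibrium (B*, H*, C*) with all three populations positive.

B* ≈ 447, H* ≈ 18.2, C* ≈ 3.8

From dC/dt = 0: 0.0163H* = 0.296, so H* = 18.2.
From dB/dt = 0: 0.237(1 - B*/578) = 0.00295·18.2, giving B* = 578·(1 - 0.226) = 447.
From dH/dt = 0: 0.00137·447 - 0.424 = 0.0497C*, so C* = 0.189/0.0497 = 3.8.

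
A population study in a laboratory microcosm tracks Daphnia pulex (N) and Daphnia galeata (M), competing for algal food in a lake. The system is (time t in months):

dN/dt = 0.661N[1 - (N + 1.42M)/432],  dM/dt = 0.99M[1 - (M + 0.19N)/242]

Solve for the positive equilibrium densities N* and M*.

Setting both brackets to zero gives the nullclines N + 1.42M = 432 and 0.19N + M = 242.
Substituting M = 242 - 0.19N into the first: N(1 - 1.42·0.19) = 432 - 1.42·242.
So N* = 88.4/0.73 = 121, and then M* = 242 - 0.19·121 = 219.

N* ≈ 121, M* ≈ 219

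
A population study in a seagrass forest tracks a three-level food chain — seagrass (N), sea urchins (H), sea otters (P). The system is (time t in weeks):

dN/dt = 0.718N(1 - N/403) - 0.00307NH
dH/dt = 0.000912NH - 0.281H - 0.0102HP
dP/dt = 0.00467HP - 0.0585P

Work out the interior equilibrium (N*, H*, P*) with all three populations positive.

N* ≈ 381, H* ≈ 12.5, P* ≈ 6.55

From dP/dt = 0: 0.00467H* = 0.0585, so H* = 12.5.
From dN/dt = 0: 0.718(1 - N*/403) = 0.00307·12.5, giving N* = 403·(1 - 0.0536) = 381.
From dH/dt = 0: 0.000912·381 - 0.281 = 0.0102P*, so P* = 0.0669/0.0102 = 6.55.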